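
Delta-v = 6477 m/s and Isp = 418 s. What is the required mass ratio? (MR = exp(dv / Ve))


Ve = 418 * 9.81 = 4100.58 m/s
MR = exp(6477 / 4100.58) = 4.853

4.853


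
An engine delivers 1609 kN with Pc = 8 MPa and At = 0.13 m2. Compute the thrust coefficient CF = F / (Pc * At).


CF = 1609000 / (8e6 * 0.13) = 1.55

1.55


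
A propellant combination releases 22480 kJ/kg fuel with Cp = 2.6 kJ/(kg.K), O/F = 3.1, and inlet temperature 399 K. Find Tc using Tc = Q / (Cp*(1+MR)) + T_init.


Tc = 22480 / (2.6 * (1 + 3.1)) + 399 = 2508 K

2508 K


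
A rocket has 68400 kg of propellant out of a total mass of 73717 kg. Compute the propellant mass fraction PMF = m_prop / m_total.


PMF = 68400 / 73717 = 0.928

0.928


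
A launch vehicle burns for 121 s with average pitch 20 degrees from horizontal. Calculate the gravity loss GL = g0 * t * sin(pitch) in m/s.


GL = 9.81 * 121 * sin(20 deg) = 406 m/s

406 m/s


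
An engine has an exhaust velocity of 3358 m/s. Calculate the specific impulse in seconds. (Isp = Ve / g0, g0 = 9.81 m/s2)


Isp = Ve / g0 = 3358 / 9.81 = 342.3 s

342.3 s


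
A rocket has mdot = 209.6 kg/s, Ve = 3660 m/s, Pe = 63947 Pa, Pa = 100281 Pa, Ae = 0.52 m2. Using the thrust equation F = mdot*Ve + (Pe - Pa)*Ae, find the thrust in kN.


F = 209.6 * 3660 + (63947 - 100281) * 0.52 = 748242.0 N = 748.2 kN

748.2 kN


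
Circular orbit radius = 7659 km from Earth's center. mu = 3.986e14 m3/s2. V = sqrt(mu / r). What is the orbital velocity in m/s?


V = sqrt(3.986e14 / 7659000) = 7214 m/s

7214 m/s


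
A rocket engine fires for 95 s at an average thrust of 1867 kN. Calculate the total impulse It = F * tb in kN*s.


It = 1867 * 95 = 177365 kN*s

177365 kN*s


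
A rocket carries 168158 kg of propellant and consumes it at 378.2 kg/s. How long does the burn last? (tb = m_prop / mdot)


tb = 168158 / 378.2 = 444.6 s

444.6 s


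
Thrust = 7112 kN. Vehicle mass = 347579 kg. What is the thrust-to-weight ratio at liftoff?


TWR = 7112000 / (347579 * 9.81) = 2.09

2.09


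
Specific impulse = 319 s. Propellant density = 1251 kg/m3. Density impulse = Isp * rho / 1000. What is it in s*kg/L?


rho*Isp = 319 * 1251 / 1000 = 399 s*kg/L

399 s*kg/L


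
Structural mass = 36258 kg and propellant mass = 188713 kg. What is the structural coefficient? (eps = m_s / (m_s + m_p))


eps = 36258 / (36258 + 188713) = 0.1612

0.1612


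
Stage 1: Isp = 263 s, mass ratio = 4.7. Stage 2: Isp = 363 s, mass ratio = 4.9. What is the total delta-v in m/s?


dV1 = 263 * 9.81 * ln(4.7) = 3992.8 m/s
dV2 = 363 * 9.81 * ln(4.9) = 5659.3 m/s
Total dV = 3992.8 + 5659.3 = 9652.1 m/s ~ 9652 m/s

9652 m/s


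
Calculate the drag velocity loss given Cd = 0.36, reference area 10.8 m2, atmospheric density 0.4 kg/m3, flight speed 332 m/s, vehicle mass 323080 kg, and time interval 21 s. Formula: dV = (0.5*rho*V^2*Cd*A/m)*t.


D = 0.5 * 0.4 * 332^2 * 0.36 * 10.8 = 85710.18 N
a = 85710.18 / 323080 = 0.2653 m/s2
dV = 0.2653 * 21 = 5.6 m/s

5.6 m/s


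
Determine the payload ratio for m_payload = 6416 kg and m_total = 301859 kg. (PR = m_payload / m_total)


PR = 6416 / 301859 = 0.0213

0.0213


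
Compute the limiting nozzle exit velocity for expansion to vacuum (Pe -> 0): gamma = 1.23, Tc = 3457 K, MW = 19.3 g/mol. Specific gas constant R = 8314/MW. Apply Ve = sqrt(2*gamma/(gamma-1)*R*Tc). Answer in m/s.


R = 8314 / 19.3 = 430.78 J/(kg.K)
Ve = sqrt(2 * 1.23 / (1.23 - 1) * 430.78 * 3457) = 3991 m/s

3991 m/s


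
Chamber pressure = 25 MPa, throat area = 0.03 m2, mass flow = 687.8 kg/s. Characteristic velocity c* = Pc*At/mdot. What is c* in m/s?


c* = 25e6 * 0.03 / 687.8 = 1090 m/s

1090 m/s


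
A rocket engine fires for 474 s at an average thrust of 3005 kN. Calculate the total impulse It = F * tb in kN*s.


It = 3005 * 474 = 1424370 kN*s

1424370 kN*s


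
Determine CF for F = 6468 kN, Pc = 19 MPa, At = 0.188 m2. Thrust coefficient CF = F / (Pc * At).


CF = 6468000 / (19e6 * 0.188) = 1.81

1.81


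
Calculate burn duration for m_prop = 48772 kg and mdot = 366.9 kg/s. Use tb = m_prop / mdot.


tb = 48772 / 366.9 = 132.9 s

132.9 s


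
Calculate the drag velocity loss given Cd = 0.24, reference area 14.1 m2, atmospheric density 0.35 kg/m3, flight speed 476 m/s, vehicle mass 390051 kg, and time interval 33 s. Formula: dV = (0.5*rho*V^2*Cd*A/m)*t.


D = 0.5 * 0.35 * 476^2 * 0.24 * 14.1 = 134178.31 N
a = 134178.31 / 390051 = 0.344 m/s2
dV = 0.344 * 33 = 11.4 m/s

11.4 m/s


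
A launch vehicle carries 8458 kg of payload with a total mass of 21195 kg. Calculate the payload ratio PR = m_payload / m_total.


PR = 8458 / 21195 = 0.3991

0.3991


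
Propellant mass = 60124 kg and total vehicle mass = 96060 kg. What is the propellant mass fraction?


PMF = 60124 / 96060 = 0.626

0.626


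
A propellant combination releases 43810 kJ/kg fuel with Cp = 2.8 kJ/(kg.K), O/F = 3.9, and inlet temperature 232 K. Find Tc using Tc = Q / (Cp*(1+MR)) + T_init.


Tc = 43810 / (2.8 * (1 + 3.9)) + 232 = 3425 K

3425 K


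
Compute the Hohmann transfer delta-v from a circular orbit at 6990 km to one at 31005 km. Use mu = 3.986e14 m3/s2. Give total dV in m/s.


V1 = sqrt(mu/r1) = 7551.44 m/s
dV1 = V1*(sqrt(2*r2/(r1+r2)) - 1) = 2095.68 m/s
V2 = sqrt(mu/r2) = 3585.53 m/s
dV2 = V2*(1 - sqrt(2*r1/(r1+r2))) = 1410.61 m/s
Total dV = 3506 m/s

3506 m/s


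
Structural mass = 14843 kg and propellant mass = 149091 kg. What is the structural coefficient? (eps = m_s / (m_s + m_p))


eps = 14843 / (14843 + 149091) = 0.0905

0.0905


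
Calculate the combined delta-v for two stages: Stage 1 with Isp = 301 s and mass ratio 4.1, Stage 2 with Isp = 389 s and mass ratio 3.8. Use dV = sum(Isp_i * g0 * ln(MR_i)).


dV1 = 301 * 9.81 * ln(4.1) = 4166.4 m/s
dV2 = 389 * 9.81 * ln(3.8) = 5094.5 m/s
Total dV = 4166.4 + 5094.5 = 9260.9 m/s ~ 9261 m/s

9261 m/s


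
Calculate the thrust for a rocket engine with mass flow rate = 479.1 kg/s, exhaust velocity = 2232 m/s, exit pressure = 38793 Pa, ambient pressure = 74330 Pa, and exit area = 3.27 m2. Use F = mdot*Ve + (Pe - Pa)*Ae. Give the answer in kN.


F = 479.1 * 2232 + (38793 - 74330) * 3.27 = 953145.0 N = 953.1 kN

953.1 kN


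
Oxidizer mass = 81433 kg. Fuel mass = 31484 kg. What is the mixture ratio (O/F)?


MR = 81433 / 31484 = 2.59

2.59


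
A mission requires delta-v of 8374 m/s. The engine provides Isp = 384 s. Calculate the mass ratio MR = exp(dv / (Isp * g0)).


Ve = 384 * 9.81 = 3767.04 m/s
MR = exp(8374 / 3767.04) = 9.235

9.235


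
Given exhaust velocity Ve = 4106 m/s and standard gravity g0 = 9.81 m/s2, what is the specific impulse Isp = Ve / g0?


Isp = Ve / g0 = 4106 / 9.81 = 418.6 s

418.6 s


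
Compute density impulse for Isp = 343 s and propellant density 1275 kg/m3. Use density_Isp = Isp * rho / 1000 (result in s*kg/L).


rho*Isp = 343 * 1275 / 1000 = 437 s*kg/L

437 s*kg/L


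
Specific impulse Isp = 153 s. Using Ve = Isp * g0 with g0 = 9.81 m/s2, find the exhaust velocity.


Ve = Isp * g0 = 153 * 9.81 = 1500.9 m/s

1500.9 m/s


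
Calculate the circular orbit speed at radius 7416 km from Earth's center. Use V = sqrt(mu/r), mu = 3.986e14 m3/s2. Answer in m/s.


V = sqrt(3.986e14 / 7416000) = 7331 m/s

7331 m/s


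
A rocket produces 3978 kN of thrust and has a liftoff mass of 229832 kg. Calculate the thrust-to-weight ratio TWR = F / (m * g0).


TWR = 3978000 / (229832 * 9.81) = 1.76

1.76


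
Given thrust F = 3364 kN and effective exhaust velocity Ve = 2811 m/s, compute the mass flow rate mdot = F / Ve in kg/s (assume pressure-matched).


mdot = F / Ve = 3364000 / 2811 = 1196.7 kg/s

1196.7 kg/s


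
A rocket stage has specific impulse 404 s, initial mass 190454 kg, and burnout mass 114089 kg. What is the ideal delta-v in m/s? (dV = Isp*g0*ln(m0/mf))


Ve = 404 * 9.81 = 3963.24 m/s
dV = 3963.24 * ln(190454/114089) = 2031 m/s

2031 m/s


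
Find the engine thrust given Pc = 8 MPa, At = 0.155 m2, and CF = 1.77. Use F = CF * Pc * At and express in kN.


F = 1.77 * 8e6 * 0.155 = 2.1948e+06 N = 2194.8 kN

2194.8 kN


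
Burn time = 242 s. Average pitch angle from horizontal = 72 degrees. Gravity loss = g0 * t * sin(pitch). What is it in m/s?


GL = 9.81 * 242 * sin(72 deg) = 2258 m/s

2258 m/s


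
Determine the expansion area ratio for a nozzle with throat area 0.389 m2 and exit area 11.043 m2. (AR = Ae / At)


AR = 11.043 / 0.389 = 28.4

28.4


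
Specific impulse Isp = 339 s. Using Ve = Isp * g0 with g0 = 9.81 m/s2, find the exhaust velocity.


Ve = Isp * g0 = 339 * 9.81 = 3325.6 m/s

3325.6 m/s


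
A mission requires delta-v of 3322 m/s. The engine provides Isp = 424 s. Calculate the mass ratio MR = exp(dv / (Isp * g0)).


Ve = 424 * 9.81 = 4159.44 m/s
MR = exp(3322 / 4159.44) = 2.223

2.223


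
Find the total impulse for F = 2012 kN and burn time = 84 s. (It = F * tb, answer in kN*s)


It = 2012 * 84 = 169008 kN*s

169008 kN*s


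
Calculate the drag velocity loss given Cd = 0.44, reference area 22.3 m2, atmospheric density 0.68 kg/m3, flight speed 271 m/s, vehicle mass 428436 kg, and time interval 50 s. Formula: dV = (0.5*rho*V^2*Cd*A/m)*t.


D = 0.5 * 0.68 * 271^2 * 0.44 * 22.3 = 245005.05 N
a = 245005.05 / 428436 = 0.5719 m/s2
dV = 0.5719 * 50 = 28.6 m/s

28.6 m/s


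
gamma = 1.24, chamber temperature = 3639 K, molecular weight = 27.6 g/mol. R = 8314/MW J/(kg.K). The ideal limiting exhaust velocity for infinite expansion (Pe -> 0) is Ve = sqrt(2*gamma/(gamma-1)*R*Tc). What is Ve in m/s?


R = 8314 / 27.6 = 301.23 J/(kg.K)
Ve = sqrt(2 * 1.24 / (1.24 - 1) * 301.23 * 3639) = 3366 m/s

3366 m/s


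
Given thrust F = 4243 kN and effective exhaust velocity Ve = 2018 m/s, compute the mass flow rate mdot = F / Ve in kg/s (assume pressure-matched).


mdot = F / Ve = 4243000 / 2018 = 2102.6 kg/s

2102.6 kg/s


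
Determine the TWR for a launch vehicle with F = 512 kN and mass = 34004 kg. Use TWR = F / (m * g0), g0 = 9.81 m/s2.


TWR = 512000 / (34004 * 9.81) = 1.53

1.53


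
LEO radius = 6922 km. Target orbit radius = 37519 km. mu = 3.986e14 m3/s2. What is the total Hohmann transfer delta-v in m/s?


V1 = sqrt(mu/r1) = 7588.45 m/s
dV1 = V1*(sqrt(2*r2/(r1+r2)) - 1) = 2272.11 m/s
V2 = sqrt(mu/r2) = 3259.44 m/s
dV2 = V2*(1 - sqrt(2*r1/(r1+r2))) = 1440.23 m/s
Total dV = 3712 m/s

3712 m/s


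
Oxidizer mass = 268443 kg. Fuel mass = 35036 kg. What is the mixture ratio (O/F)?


MR = 268443 / 35036 = 7.66

7.66


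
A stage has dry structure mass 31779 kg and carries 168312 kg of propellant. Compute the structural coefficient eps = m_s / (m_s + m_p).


eps = 31779 / (31779 + 168312) = 0.1588

0.1588


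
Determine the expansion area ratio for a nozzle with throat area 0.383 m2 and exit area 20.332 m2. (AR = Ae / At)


AR = 20.332 / 0.383 = 53.1

53.1


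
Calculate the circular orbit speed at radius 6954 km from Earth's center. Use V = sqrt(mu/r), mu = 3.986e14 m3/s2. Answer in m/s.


V = sqrt(3.986e14 / 6954000) = 7571 m/s

7571 m/s


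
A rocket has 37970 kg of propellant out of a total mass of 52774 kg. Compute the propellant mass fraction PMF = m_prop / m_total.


PMF = 37970 / 52774 = 0.719

0.719


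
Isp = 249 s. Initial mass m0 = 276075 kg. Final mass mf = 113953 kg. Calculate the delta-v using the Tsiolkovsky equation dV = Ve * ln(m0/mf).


Ve = 249 * 9.81 = 2442.69 m/s
dV = 2442.69 * ln(276075/113953) = 2162 m/s

2162 m/s


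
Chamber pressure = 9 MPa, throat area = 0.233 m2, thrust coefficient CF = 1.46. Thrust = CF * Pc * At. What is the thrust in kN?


F = 1.46 * 9e6 * 0.233 = 3.0616e+06 N = 3061.6 kN

3061.6 kN


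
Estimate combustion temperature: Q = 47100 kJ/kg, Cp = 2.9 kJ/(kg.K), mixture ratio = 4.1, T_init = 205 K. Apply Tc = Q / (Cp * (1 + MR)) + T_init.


Tc = 47100 / (2.9 * (1 + 4.1)) + 205 = 3390 K

3390 K


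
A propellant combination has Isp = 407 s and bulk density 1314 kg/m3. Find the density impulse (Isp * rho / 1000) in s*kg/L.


rho*Isp = 407 * 1314 / 1000 = 535 s*kg/L

535 s*kg/L


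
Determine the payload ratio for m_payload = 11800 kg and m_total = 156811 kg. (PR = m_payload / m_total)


PR = 11800 / 156811 = 0.0752

0.0752


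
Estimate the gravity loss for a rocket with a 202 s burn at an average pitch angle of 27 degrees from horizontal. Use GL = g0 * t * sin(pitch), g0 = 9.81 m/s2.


GL = 9.81 * 202 * sin(27 deg) = 900 m/s

900 m/s


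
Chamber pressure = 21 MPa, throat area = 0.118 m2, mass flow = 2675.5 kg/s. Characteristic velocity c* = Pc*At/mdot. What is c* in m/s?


c* = 21e6 * 0.118 / 2675.5 = 926 m/s

926 m/s


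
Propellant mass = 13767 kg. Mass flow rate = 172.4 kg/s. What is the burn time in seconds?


tb = 13767 / 172.4 = 79.9 s

79.9 s


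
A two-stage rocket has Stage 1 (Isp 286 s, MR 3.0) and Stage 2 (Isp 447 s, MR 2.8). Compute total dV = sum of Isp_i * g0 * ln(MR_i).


dV1 = 286 * 9.81 * ln(3.0) = 3082.3 m/s
dV2 = 447 * 9.81 * ln(2.8) = 4515.0 m/s
Total dV = 3082.3 + 4515.0 = 7597.3 m/s ~ 7597 m/s

7597 m/s


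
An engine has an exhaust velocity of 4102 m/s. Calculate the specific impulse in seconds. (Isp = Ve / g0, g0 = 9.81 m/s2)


Isp = Ve / g0 = 4102 / 9.81 = 418.1 s

418.1 s


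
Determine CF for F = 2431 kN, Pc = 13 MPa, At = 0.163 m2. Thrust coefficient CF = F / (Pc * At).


CF = 2431000 / (13e6 * 0.163) = 1.15

1.15


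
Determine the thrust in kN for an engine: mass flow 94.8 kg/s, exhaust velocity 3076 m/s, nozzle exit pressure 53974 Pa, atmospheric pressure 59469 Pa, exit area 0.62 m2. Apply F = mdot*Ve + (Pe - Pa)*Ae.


F = 94.8 * 3076 + (53974 - 59469) * 0.62 = 288198.0 N = 288.2 kN

288.2 kN


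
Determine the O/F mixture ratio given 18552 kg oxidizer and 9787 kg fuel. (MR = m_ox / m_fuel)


MR = 18552 / 9787 = 1.9

1.9


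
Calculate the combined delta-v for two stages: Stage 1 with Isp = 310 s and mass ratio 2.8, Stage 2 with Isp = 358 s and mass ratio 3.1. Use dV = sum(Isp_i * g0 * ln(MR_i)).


dV1 = 310 * 9.81 * ln(2.8) = 3131.2 m/s
dV2 = 358 * 9.81 * ln(3.1) = 3973.5 m/s
Total dV = 3131.2 + 3973.5 = 7104.7 m/s ~ 7105 m/s

7105 m/s


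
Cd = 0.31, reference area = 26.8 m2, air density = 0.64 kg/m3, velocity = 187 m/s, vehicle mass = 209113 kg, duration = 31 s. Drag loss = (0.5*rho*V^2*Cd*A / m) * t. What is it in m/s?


D = 0.5 * 0.64 * 187^2 * 0.31 * 26.8 = 92967.18 N
a = 92967.18 / 209113 = 0.4446 m/s2
dV = 0.4446 * 31 = 13.8 m/s

13.8 m/s


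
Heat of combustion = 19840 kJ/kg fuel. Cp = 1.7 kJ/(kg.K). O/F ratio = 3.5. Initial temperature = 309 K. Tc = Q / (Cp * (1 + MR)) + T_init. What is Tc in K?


Tc = 19840 / (1.7 * (1 + 3.5)) + 309 = 2902 K

2902 K


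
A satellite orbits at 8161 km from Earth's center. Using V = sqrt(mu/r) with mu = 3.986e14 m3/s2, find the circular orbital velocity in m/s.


V = sqrt(3.986e14 / 8161000) = 6989 m/s

6989 m/s


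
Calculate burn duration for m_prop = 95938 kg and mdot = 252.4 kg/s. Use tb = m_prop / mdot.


tb = 95938 / 252.4 = 380.1 s

380.1 s


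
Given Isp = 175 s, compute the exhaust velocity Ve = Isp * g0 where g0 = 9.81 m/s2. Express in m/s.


Ve = Isp * g0 = 175 * 9.81 = 1716.8 m/s

1716.8 m/s


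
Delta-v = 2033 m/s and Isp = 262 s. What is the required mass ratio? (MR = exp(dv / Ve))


Ve = 262 * 9.81 = 2570.22 m/s
MR = exp(2033 / 2570.22) = 2.206

2.206


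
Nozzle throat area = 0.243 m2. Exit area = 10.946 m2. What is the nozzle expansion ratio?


AR = 10.946 / 0.243 = 45.0

45.0


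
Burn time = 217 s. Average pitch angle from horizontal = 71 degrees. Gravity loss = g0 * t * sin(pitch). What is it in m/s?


GL = 9.81 * 217 * sin(71 deg) = 2013 m/s

2013 m/s


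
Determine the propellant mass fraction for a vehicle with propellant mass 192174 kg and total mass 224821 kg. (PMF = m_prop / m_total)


PMF = 192174 / 224821 = 0.855

0.855


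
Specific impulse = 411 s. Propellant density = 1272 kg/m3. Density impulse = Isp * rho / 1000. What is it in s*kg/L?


rho*Isp = 411 * 1272 / 1000 = 523 s*kg/L

523 s*kg/L


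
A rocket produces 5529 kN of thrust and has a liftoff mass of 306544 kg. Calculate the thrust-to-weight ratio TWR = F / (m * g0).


TWR = 5529000 / (306544 * 9.81) = 1.84

1.84


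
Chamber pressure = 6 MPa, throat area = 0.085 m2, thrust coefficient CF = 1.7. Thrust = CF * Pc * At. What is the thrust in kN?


F = 1.7 * 6e6 * 0.085 = 867000.0 N = 867.0 kN

867.0 kN


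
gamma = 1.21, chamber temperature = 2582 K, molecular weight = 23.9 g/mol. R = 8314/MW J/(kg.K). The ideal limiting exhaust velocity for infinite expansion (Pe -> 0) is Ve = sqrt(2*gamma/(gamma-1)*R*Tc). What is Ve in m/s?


R = 8314 / 23.9 = 347.87 J/(kg.K)
Ve = sqrt(2 * 1.21 / (1.21 - 1) * 347.87 * 2582) = 3217 m/s

3217 m/s


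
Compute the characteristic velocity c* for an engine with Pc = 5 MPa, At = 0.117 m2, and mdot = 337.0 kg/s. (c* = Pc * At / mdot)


c* = 5e6 * 0.117 / 337.0 = 1736 m/s

1736 m/s


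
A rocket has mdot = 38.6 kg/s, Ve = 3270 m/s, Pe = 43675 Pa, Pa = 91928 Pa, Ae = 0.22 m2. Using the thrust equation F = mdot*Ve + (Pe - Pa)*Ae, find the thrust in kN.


F = 38.6 * 3270 + (43675 - 91928) * 0.22 = 115606.0 N = 115.6 kN

115.6 kN


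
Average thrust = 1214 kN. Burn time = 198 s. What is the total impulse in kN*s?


It = 1214 * 198 = 240372 kN*s

240372 kN*s


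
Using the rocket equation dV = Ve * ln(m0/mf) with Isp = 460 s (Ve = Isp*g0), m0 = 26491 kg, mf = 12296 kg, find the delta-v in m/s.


Ve = 460 * 9.81 = 4512.6 m/s
dV = 4512.6 * ln(26491/12296) = 3464 m/s

3464 m/s


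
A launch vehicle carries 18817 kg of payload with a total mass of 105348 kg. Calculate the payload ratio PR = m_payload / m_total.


PR = 18817 / 105348 = 0.1786

0.1786


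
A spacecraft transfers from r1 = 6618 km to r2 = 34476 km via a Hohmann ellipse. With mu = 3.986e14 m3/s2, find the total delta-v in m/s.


V1 = sqrt(mu/r1) = 7760.78 m/s
dV1 = V1*(sqrt(2*r2/(r1+r2)) - 1) = 2292.08 m/s
V2 = sqrt(mu/r2) = 3400.25 m/s
dV2 = V2*(1 - sqrt(2*r1/(r1+r2))) = 1470.5 m/s
Total dV = 3763 m/s

3763 m/s


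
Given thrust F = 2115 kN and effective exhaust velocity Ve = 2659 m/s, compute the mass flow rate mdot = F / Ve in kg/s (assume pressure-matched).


mdot = F / Ve = 2115000 / 2659 = 795.4 kg/s

795.4 kg/s


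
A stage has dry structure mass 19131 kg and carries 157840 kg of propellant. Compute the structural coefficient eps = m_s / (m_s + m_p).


eps = 19131 / (19131 + 157840) = 0.1081

0.1081


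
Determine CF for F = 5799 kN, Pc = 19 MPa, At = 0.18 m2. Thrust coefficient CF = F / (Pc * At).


CF = 5799000 / (19e6 * 0.18) = 1.7

1.7


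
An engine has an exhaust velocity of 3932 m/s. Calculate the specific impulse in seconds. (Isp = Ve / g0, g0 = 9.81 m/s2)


Isp = Ve / g0 = 3932 / 9.81 = 400.8 s

400.8 s


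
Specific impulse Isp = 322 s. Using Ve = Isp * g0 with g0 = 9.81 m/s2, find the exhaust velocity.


Ve = Isp * g0 = 322 * 9.81 = 3158.8 m/s

3158.8 m/s


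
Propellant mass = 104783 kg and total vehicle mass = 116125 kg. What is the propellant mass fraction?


PMF = 104783 / 116125 = 0.902

0.902


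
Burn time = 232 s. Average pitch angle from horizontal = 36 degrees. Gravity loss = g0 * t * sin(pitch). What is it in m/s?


GL = 9.81 * 232 * sin(36 deg) = 1338 m/s

1338 m/s


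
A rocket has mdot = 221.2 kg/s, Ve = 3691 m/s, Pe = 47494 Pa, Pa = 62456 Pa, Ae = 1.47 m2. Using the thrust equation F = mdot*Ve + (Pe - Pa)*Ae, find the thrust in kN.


F = 221.2 * 3691 + (47494 - 62456) * 1.47 = 794455.0 N = 794.5 kN

794.5 kN


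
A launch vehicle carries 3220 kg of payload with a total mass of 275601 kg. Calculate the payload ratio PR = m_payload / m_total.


PR = 3220 / 275601 = 0.0117

0.0117


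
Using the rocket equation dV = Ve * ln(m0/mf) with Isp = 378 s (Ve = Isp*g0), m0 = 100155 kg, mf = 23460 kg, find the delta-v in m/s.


Ve = 378 * 9.81 = 3708.18 m/s
dV = 3708.18 * ln(100155/23460) = 5382 m/s

5382 m/s


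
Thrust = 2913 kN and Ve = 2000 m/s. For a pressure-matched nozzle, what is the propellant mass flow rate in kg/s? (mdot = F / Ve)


mdot = F / Ve = 2913000 / 2000 = 1456.5 kg/s

1456.5 kg/s


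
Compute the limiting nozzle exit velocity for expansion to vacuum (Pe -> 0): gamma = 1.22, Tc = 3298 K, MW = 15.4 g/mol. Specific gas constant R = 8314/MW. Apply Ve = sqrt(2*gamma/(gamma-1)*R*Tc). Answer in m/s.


R = 8314 / 15.4 = 539.87 J/(kg.K)
Ve = sqrt(2 * 1.22 / (1.22 - 1) * 539.87 * 3298) = 4444 m/s

4444 m/s


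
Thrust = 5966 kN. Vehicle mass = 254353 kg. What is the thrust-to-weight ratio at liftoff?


TWR = 5966000 / (254353 * 9.81) = 2.39

2.39


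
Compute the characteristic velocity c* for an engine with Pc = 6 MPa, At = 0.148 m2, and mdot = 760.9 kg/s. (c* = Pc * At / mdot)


c* = 6e6 * 0.148 / 760.9 = 1167 m/s

1167 m/s


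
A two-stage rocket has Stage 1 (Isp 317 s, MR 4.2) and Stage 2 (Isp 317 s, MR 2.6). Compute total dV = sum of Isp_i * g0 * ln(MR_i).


dV1 = 317 * 9.81 * ln(4.2) = 4462.8 m/s
dV2 = 317 * 9.81 * ln(2.6) = 2971.4 m/s
Total dV = 4462.8 + 2971.4 = 7434.2 m/s ~ 7434 m/s

7434 m/s


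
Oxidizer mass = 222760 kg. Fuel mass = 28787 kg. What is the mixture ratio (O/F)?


MR = 222760 / 28787 = 7.74

7.74


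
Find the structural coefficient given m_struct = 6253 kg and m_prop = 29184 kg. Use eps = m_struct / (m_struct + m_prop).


eps = 6253 / (6253 + 29184) = 0.1765

0.1765


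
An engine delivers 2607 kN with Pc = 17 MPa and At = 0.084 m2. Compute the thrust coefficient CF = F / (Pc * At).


CF = 2607000 / (17e6 * 0.084) = 1.83

1.83


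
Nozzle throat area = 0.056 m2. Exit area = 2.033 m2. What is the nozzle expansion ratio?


AR = 2.033 / 0.056 = 36.3

36.3


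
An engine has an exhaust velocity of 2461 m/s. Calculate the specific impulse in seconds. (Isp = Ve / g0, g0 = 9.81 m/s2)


Isp = Ve / g0 = 2461 / 9.81 = 250.9 s

250.9 s


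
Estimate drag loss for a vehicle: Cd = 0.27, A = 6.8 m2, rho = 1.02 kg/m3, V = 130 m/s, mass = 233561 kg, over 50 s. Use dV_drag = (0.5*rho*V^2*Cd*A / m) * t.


D = 0.5 * 1.02 * 130^2 * 0.27 * 6.8 = 15824.48 N
a = 15824.48 / 233561 = 0.0678 m/s2
dV = 0.0678 * 50 = 3.4 m/s

3.4 m/s


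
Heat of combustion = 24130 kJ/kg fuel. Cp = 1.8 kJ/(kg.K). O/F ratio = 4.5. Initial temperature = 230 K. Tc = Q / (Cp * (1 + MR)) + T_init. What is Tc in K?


Tc = 24130 / (1.8 * (1 + 4.5)) + 230 = 2667 K

2667 K


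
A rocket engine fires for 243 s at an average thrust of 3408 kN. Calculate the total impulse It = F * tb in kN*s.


It = 3408 * 243 = 828144 kN*s

828144 kN*s


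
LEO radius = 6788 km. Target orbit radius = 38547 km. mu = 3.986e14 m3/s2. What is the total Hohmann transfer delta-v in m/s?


V1 = sqrt(mu/r1) = 7662.98 m/s
dV1 = V1*(sqrt(2*r2/(r1+r2)) - 1) = 2329.91 m/s
V2 = sqrt(mu/r2) = 3215.68 m/s
dV2 = V2*(1 - sqrt(2*r1/(r1+r2))) = 1455.97 m/s
Total dV = 3786 m/s

3786 m/s


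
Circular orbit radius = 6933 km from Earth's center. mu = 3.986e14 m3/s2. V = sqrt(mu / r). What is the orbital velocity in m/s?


V = sqrt(3.986e14 / 6933000) = 7582 m/s

7582 m/s


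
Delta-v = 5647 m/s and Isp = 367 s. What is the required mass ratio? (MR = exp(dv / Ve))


Ve = 367 * 9.81 = 3600.27 m/s
MR = exp(5647 / 3600.27) = 4.799

4.799


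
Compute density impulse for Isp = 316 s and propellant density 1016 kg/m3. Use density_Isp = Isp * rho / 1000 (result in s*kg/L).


rho*Isp = 316 * 1016 / 1000 = 321 s*kg/L

321 s*kg/L


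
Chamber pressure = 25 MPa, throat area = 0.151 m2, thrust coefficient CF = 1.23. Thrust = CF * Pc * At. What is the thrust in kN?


F = 1.23 * 25e6 * 0.151 = 4.6432e+06 N = 4643.2 kN

4643.2 kN


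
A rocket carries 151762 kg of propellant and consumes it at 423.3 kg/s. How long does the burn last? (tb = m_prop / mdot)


tb = 151762 / 423.3 = 358.5 s

358.5 s


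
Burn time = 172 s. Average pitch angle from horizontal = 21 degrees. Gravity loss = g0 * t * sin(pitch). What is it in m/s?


GL = 9.81 * 172 * sin(21 deg) = 605 m/s

605 m/s


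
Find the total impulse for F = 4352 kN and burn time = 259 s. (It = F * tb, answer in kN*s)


It = 4352 * 259 = 1127168 kN*s

1127168 kN*s


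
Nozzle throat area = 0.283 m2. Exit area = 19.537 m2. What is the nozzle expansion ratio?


AR = 19.537 / 0.283 = 69.0

69.0


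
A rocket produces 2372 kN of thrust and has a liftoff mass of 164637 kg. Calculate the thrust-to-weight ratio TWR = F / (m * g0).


TWR = 2372000 / (164637 * 9.81) = 1.47

1.47


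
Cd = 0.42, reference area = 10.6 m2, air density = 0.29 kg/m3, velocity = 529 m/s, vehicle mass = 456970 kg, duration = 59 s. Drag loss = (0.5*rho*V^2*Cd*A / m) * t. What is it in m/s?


D = 0.5 * 0.29 * 529^2 * 0.42 * 10.6 = 180648.56 N
a = 180648.56 / 456970 = 0.3953 m/s2
dV = 0.3953 * 59 = 23.3 m/s

23.3 m/s


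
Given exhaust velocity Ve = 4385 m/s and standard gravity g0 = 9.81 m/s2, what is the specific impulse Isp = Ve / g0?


Isp = Ve / g0 = 4385 / 9.81 = 447.0 s

447.0 s


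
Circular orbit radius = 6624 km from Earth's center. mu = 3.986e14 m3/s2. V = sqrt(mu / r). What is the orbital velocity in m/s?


V = sqrt(3.986e14 / 6624000) = 7757 m/s

7757 m/s


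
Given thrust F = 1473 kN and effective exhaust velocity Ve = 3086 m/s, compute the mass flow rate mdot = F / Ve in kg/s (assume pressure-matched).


mdot = F / Ve = 1473000 / 3086 = 477.3 kg/s

477.3 kg/s


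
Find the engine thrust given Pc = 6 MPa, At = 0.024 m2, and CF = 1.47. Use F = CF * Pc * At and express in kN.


F = 1.47 * 6e6 * 0.024 = 211680.0 N = 211.7 kN

211.7 kN


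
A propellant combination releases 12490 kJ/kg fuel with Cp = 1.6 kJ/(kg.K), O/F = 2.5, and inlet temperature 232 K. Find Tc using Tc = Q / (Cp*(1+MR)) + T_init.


Tc = 12490 / (1.6 * (1 + 2.5)) + 232 = 2462 K

2462 K


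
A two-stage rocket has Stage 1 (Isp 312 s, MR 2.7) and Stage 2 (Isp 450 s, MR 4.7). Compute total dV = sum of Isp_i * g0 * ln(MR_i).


dV1 = 312 * 9.81 * ln(2.7) = 3040.1 m/s
dV2 = 450 * 9.81 * ln(4.7) = 6831.7 m/s
Total dV = 3040.1 + 6831.7 = 9871.8 m/s ~ 9872 m/s

9872 m/s


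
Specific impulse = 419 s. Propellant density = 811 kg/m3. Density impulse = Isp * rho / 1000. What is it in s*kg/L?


rho*Isp = 419 * 811 / 1000 = 340 s*kg/L

340 s*kg/L


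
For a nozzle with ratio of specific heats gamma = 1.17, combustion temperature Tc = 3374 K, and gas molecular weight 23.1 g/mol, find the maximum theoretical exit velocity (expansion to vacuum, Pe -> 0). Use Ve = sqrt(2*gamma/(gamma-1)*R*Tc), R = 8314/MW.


R = 8314 / 23.1 = 359.91 J/(kg.K)
Ve = sqrt(2 * 1.17 / (1.17 - 1) * 359.91 * 3374) = 4088 m/s

4088 m/s


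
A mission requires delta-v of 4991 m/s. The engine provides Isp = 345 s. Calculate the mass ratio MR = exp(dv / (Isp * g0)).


Ve = 345 * 9.81 = 3384.45 m/s
MR = exp(4991 / 3384.45) = 4.37

4.37


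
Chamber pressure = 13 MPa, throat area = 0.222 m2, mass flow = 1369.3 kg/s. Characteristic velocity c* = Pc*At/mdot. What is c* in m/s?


c* = 13e6 * 0.222 / 1369.3 = 2108 m/s

2108 m/s


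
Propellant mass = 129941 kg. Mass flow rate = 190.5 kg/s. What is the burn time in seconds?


tb = 129941 / 190.5 = 682.1 s

682.1 s


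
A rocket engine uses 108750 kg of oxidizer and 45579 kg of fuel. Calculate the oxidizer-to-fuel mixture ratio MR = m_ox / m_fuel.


MR = 108750 / 45579 = 2.39

2.39


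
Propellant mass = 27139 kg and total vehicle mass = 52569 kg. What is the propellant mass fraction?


PMF = 27139 / 52569 = 0.516

0.516


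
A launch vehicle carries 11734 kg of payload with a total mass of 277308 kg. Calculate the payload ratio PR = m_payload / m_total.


PR = 11734 / 277308 = 0.0423

0.0423


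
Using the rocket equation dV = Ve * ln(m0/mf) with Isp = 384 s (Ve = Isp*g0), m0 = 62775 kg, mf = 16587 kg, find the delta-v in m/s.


Ve = 384 * 9.81 = 3767.04 m/s
dV = 3767.04 * ln(62775/16587) = 5014 m/s

5014 m/s


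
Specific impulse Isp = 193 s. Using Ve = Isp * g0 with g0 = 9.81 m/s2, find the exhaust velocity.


Ve = Isp * g0 = 193 * 9.81 = 1893.3 m/s

1893.3 m/s


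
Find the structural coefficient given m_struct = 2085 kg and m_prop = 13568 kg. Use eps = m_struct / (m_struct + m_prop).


eps = 2085 / (2085 + 13568) = 0.1332

0.1332


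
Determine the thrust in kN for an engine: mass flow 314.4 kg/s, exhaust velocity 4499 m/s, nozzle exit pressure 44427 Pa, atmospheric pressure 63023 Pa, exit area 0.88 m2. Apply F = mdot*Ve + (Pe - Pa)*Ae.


F = 314.4 * 4499 + (44427 - 63023) * 0.88 = 1.3981e+06 N = 1398.1 kN

1398.1 kN


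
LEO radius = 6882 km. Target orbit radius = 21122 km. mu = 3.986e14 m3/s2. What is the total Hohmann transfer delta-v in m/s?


V1 = sqrt(mu/r1) = 7610.47 m/s
dV1 = V1*(sqrt(2*r2/(r1+r2)) - 1) = 1736.78 m/s
V2 = sqrt(mu/r2) = 4344.11 m/s
dV2 = V2*(1 - sqrt(2*r1/(r1+r2))) = 1298.58 m/s
Total dV = 3035 m/s

3035 m/s


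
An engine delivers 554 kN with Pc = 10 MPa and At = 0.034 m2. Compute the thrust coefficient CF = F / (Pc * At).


CF = 554000 / (10e6 * 0.034) = 1.63

1.63


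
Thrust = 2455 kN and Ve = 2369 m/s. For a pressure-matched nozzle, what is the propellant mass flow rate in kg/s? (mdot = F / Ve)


mdot = F / Ve = 2455000 / 2369 = 1036.3 kg/s

1036.3 kg/s


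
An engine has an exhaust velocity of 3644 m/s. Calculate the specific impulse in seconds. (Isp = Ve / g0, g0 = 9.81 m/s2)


Isp = Ve / g0 = 3644 / 9.81 = 371.5 s

371.5 s


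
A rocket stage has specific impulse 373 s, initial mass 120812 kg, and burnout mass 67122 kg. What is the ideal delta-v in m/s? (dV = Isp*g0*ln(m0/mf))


Ve = 373 * 9.81 = 3659.13 m/s
dV = 3659.13 * ln(120812/67122) = 2151 m/s

2151 m/s


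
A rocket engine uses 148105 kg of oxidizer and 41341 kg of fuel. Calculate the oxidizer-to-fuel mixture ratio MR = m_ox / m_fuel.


MR = 148105 / 41341 = 3.58

3.58


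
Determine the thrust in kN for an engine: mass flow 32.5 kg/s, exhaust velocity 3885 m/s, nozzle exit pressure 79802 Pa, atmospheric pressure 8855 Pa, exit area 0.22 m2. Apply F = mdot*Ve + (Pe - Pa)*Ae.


F = 32.5 * 3885 + (79802 - 8855) * 0.22 = 141871.0 N = 141.9 kN

141.9 kN


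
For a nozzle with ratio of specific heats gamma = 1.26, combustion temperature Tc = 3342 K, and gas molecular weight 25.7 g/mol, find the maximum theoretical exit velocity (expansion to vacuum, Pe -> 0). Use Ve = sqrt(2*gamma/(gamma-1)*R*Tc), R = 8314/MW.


R = 8314 / 25.7 = 323.5 J/(kg.K)
Ve = sqrt(2 * 1.26 / (1.26 - 1) * 323.5 * 3342) = 3237 m/s

3237 m/s


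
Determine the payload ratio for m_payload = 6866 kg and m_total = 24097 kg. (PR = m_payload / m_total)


PR = 6866 / 24097 = 0.2849

0.2849


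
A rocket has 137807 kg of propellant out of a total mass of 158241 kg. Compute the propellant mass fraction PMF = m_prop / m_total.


PMF = 137807 / 158241 = 0.871

0.871


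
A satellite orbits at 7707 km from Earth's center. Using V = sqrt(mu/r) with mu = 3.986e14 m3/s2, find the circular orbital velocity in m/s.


V = sqrt(3.986e14 / 7707000) = 7192 m/s

7192 m/s


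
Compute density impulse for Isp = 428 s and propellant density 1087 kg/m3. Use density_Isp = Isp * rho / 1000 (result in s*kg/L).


rho*Isp = 428 * 1087 / 1000 = 465 s*kg/L

465 s*kg/L


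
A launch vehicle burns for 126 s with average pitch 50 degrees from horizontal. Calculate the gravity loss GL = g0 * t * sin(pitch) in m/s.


GL = 9.81 * 126 * sin(50 deg) = 947 m/s

947 m/s


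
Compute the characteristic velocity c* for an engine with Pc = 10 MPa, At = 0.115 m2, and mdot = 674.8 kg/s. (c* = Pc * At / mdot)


c* = 10e6 * 0.115 / 674.8 = 1704 m/s

1704 m/s


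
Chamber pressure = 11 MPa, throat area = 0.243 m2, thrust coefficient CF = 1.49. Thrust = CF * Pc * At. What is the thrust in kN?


F = 1.49 * 11e6 * 0.243 = 3.9828e+06 N = 3982.8 kN

3982.8 kN


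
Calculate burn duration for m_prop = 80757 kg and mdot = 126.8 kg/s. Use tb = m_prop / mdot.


tb = 80757 / 126.8 = 636.9 s

636.9 s


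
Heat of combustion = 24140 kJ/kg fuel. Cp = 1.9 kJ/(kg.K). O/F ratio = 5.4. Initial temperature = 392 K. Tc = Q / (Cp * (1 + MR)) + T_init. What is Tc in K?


Tc = 24140 / (1.9 * (1 + 5.4)) + 392 = 2377 K

2377 K


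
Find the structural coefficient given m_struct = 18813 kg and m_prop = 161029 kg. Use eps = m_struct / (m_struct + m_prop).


eps = 18813 / (18813 + 161029) = 0.1046

0.1046


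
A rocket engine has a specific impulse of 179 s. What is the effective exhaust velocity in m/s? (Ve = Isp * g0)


Ve = Isp * g0 = 179 * 9.81 = 1756.0 m/s

1756.0 m/s


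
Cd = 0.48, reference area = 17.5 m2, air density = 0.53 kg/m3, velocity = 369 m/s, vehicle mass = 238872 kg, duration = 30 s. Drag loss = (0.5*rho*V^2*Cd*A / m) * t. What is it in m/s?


D = 0.5 * 0.53 * 369^2 * 0.48 * 17.5 = 303094.39 N
a = 303094.39 / 238872 = 1.2689 m/s2
dV = 1.2689 * 30 = 38.1 m/s

38.1 m/s


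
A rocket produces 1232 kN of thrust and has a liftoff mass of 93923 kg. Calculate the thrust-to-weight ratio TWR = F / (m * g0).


TWR = 1232000 / (93923 * 9.81) = 1.34

1.34


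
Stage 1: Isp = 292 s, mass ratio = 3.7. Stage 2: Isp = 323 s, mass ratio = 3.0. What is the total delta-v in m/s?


dV1 = 292 * 9.81 * ln(3.7) = 3747.7 m/s
dV2 = 323 * 9.81 * ln(3.0) = 3481.1 m/s
Total dV = 3747.7 + 3481.1 = 7228.8 m/s ~ 7229 m/s

7229 m/s


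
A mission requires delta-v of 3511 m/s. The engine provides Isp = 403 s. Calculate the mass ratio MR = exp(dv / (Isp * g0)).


Ve = 403 * 9.81 = 3953.43 m/s
MR = exp(3511 / 3953.43) = 2.43

2.43


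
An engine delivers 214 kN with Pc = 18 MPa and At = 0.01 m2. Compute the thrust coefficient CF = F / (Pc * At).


CF = 214000 / (18e6 * 0.01) = 1.19

1.19


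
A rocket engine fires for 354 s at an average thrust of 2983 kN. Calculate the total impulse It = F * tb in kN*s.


It = 2983 * 354 = 1055982 kN*s

1055982 kN*s


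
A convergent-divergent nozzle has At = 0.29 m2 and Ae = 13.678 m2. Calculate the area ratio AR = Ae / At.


AR = 13.678 / 0.29 = 47.2

47.2


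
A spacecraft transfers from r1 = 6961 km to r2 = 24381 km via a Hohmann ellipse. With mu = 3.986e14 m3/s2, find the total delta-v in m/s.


V1 = sqrt(mu/r1) = 7567.16 m/s
dV1 = V1*(sqrt(2*r2/(r1+r2)) - 1) = 1871.5 m/s
V2 = sqrt(mu/r2) = 4043.36 m/s
dV2 = V2*(1 - sqrt(2*r1/(r1+r2))) = 1348.54 m/s
Total dV = 3220 m/s

3220 m/s


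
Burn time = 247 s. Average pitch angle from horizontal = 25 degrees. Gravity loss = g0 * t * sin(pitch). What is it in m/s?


GL = 9.81 * 247 * sin(25 deg) = 1024 m/s

1024 m/s


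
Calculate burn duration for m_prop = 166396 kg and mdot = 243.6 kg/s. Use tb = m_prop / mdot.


tb = 166396 / 243.6 = 683.1 s

683.1 s


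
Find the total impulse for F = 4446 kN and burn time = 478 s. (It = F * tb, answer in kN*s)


It = 4446 * 478 = 2125188 kN*s

2125188 kN*s


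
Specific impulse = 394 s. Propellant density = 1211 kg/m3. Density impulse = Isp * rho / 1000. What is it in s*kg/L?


rho*Isp = 394 * 1211 / 1000 = 477 s*kg/L

477 s*kg/L


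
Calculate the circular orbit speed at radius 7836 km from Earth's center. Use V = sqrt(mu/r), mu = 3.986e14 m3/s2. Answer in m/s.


V = sqrt(3.986e14 / 7836000) = 7132 m/s

7132 m/s


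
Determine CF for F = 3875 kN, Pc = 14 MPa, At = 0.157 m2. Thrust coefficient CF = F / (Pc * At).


CF = 3875000 / (14e6 * 0.157) = 1.76

1.76


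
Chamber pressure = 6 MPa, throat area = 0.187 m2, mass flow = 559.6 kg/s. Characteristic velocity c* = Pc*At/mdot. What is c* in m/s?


c* = 6e6 * 0.187 / 559.6 = 2005 m/s

2005 m/s


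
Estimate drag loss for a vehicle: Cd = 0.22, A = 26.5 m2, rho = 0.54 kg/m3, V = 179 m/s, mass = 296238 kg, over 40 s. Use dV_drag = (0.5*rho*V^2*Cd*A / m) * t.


D = 0.5 * 0.54 * 179^2 * 0.22 * 26.5 = 50435.74 N
a = 50435.74 / 296238 = 0.1703 m/s2
dV = 0.1703 * 40 = 6.8 m/s

6.8 m/s


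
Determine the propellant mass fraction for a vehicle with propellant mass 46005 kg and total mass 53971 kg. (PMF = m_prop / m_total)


PMF = 46005 / 53971 = 0.852

0.852


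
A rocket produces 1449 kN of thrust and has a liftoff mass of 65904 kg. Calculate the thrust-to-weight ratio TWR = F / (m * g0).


TWR = 1449000 / (65904 * 9.81) = 2.24

2.24


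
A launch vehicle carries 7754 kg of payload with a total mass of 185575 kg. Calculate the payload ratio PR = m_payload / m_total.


PR = 7754 / 185575 = 0.0418

0.0418


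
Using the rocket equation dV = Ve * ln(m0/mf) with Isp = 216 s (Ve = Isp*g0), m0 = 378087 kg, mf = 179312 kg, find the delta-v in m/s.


Ve = 216 * 9.81 = 2118.96 m/s
dV = 2118.96 * ln(378087/179312) = 1581 m/s

1581 m/s


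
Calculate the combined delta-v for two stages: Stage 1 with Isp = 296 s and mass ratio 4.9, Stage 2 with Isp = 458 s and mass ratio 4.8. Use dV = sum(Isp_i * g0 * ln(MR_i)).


dV1 = 296 * 9.81 * ln(4.9) = 4614.8 m/s
dV2 = 458 * 9.81 * ln(4.8) = 7047.8 m/s
Total dV = 4614.8 + 7047.8 = 11662.6 m/s ~ 11663 m/s

11663 m/s


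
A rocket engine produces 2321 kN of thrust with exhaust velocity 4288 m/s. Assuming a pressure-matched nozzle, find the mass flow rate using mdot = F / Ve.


mdot = F / Ve = 2321000 / 4288 = 541.3 kg/s

541.3 kg/s


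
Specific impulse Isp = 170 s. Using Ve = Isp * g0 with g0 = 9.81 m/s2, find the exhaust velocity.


Ve = Isp * g0 = 170 * 9.81 = 1667.7 m/s

1667.7 m/s


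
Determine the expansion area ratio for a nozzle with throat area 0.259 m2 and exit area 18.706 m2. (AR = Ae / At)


AR = 18.706 / 0.259 = 72.2

72.2


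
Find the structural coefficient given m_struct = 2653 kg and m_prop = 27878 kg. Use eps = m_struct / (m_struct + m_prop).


eps = 2653 / (2653 + 27878) = 0.0869

0.0869


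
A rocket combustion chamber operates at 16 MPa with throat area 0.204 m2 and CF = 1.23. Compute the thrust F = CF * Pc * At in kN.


F = 1.23 * 16e6 * 0.204 = 4.0147e+06 N = 4014.7 kN

4014.7 kN


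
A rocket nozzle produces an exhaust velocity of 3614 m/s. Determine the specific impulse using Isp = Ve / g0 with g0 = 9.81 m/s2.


Isp = Ve / g0 = 3614 / 9.81 = 368.4 s

368.4 s


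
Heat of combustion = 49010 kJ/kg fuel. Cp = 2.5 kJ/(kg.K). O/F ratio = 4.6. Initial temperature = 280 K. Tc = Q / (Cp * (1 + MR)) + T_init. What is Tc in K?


Tc = 49010 / (2.5 * (1 + 4.6)) + 280 = 3781 K

3781 K


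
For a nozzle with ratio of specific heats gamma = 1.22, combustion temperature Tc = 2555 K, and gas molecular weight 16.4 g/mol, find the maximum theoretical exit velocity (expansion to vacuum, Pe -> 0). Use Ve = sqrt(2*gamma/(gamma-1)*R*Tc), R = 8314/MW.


R = 8314 / 16.4 = 506.95 J/(kg.K)
Ve = sqrt(2 * 1.22 / (1.22 - 1) * 506.95 * 2555) = 3790 m/s

3790 m/s


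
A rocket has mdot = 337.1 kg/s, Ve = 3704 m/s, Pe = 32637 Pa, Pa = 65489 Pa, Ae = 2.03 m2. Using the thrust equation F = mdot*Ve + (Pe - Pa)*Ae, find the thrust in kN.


F = 337.1 * 3704 + (32637 - 65489) * 2.03 = 1.1819e+06 N = 1181.9 kN

1181.9 kN


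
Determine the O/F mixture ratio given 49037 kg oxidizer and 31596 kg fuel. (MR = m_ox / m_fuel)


MR = 49037 / 31596 = 1.55

1.55


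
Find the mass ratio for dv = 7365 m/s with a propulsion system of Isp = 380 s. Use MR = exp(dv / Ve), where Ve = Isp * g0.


Ve = 380 * 9.81 = 3727.8 m/s
MR = exp(7365 / 3727.8) = 7.212

7.212


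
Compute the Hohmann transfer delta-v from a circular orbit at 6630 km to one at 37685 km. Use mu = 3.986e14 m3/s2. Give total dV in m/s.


V1 = sqrt(mu/r1) = 7753.75 m/s
dV1 = V1*(sqrt(2*r2/(r1+r2)) - 1) = 2358.22 m/s
V2 = sqrt(mu/r2) = 3252.25 m/s
dV2 = V2*(1 - sqrt(2*r1/(r1+r2))) = 1473.23 m/s
Total dV = 3831 m/s

3831 m/s
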